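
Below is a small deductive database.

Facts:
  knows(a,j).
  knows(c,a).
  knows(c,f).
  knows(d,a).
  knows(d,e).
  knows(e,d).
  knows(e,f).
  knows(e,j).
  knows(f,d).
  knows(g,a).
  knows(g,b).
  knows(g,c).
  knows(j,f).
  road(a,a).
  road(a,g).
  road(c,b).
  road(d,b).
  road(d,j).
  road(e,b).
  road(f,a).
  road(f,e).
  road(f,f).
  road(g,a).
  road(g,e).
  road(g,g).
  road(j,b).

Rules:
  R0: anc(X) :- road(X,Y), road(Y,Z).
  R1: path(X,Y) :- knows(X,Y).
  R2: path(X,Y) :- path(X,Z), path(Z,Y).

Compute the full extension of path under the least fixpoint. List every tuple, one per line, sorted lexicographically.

round 1: derive path(a,j) via R1 from knows(a,j)
round 1: derive path(c,a) via R1 from knows(c,a)
round 1: derive path(c,f) via R1 from knows(c,f)
round 1: derive path(d,a) via R1 from knows(d,a)
round 1: derive path(d,e) via R1 from knows(d,e)
round 1: derive path(e,d) via R1 from knows(e,d)
round 1: derive path(e,f) via R1 from knows(e,f)
round 1: derive path(e,j) via R1 from knows(e,j)
round 1: derive path(f,d) via R1 from knows(f,d)
round 1: derive path(g,a) via R1 from knows(g,a)
round 1: derive path(g,b) via R1 from knows(g,b)
round 1: derive path(g,c) via R1 from knows(g,c)
round 1: derive path(j,f) via R1 from knows(j,f)
round 2: derive path(a,f) via R2 from path(a,j), path(j,f)
round 2: derive path(c,d) via R2 from path(c,f), path(f,d)
round 2: derive path(c,j) via R2 from path(c,a), path(a,j)
round 2: derive path(d,d) via R2 from path(d,e), path(e,d)
round 2: derive path(d,f) via R2 from path(d,e), path(e,f)
round 2: derive path(d,j) via R2 from path(d,a), path(a,j)
round 2: derive path(e,a) via R2 from path(e,d), path(d,a)
round 2: derive path(e,e) via R2 from path(e,d), path(d,e)
round 2: derive path(f,a) via R2 from path(f,d), path(d,a)
round 2: derive path(f,e) via R2 from path(f,d), path(d,e)
round 2: derive path(g,f) via R2 from path(g,c), path(c,f)
round 2: derive path(g,j) via R2 from path(g,a), path(a,j)
round 2: derive path(j,d) via R2 from path(j,f), path(f,d)
round 3: derive path(a,a) via R2 from path(a,f), path(f,a)
round 3: derive path(a,d) via R2 from path(a,f), path(f,d)
round 3: derive path(a,e) via R2 from path(a,f), path(f,e)
round 3: derive path(c,e) via R2 from path(c,d), path(d,e)
round 3: derive path(f,f) via R2 from path(f,a), path(a,f)
round 3: derive path(f,j) via R2 from path(f,a), path(a,j)
round 3: derive path(g,d) via R2 from path(g,c), path(c,d)
round 3: derive path(g,e) via R2 from path(g,f), path(f,e)
round 3: derive path(j,a) via R2 from path(j,d), path(d,a)
round 3: derive path(j,e) via R2 from path(j,d), path(d,e)
round 3: derive path(j,j) via R2 from path(j,d), path(d,j)

path(a,a)
path(a,d)
path(a,e)
path(a,f)
path(a,j)
path(c,a)
path(c,d)
path(c,e)
path(c,f)
path(c,j)
path(d,a)
path(d,d)
path(d,e)
path(d,f)
path(d,j)
path(e,a)
path(e,d)
path(e,e)
path(e,f)
path(e,j)
path(f,a)
path(f,d)
path(f,e)
path(f,f)
path(f,j)
path(g,a)
path(g,b)
path(g,c)
path(g,d)
path(g,e)
path(g,f)
path(g,j)
path(j,a)
path(j,d)
path(j,e)
path(j,f)
path(j,j)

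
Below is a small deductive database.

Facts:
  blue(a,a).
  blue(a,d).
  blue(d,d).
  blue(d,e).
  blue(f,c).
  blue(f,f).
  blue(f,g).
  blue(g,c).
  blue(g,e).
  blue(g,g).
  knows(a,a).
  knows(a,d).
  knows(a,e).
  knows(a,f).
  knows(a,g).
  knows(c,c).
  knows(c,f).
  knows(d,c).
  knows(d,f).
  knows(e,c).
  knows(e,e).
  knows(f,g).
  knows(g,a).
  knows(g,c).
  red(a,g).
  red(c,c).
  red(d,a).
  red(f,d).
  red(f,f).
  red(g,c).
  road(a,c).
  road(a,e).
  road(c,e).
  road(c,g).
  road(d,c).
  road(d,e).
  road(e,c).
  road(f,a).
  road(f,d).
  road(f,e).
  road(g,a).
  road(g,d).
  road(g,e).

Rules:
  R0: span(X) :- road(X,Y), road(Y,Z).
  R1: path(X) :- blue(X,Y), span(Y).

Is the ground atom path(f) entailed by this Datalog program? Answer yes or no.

round 1: derive span(a) via R0 from road(a,c), road(c,e)
round 1: derive span(c) via R0 from road(c,e), road(e,c)
round 1: derive span(d) via R0 from road(d,c), road(c,e)
round 1: derive span(e) via R0 from road(e,c), road(c,e)
round 1: derive span(f) via R0 from road(f,a), road(a,c)
round 1: derive span(g) via R0 from road(g,a), road(a,c)
round 2: derive path(a) via R1 from blue(a,a), span(a)
round 2: derive path(d) via R1 from blue(d,d), span(d)
round 2: derive path(f) via R1 from blue(f,c), span(c)
round 2: derive path(g) via R1 from blue(g,c), span(c)

yes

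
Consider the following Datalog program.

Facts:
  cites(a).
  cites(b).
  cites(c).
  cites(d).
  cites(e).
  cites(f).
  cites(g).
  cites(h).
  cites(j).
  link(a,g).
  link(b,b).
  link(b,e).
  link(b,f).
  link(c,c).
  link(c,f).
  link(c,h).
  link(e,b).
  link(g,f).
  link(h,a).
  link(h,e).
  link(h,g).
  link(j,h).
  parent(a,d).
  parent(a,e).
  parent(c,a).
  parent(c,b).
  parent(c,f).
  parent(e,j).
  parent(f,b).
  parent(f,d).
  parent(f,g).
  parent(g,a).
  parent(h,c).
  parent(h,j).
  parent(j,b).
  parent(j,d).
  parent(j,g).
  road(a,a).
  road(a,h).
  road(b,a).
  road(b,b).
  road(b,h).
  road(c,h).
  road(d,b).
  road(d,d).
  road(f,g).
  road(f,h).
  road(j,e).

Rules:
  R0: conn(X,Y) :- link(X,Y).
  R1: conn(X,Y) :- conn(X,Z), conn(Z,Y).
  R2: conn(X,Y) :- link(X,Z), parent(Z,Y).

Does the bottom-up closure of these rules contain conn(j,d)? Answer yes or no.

yes

round 1: derive conn(a,g) via R0 from link(a,g)
round 1: derive conn(b,b) via R0 from link(b,b)
round 1: derive conn(b,e) via R0 from link(b,e)
round 1: derive conn(b,f) via R0 from link(b,f)
round 1: derive conn(c,c) via R0 from link(c,c)
round 1: derive conn(c,f) via R0 from link(c,f)
round 1: derive conn(c,h) via R0 from link(c,h)
round 1: derive conn(e,b) via R0 from link(e,b)
round 1: derive conn(g,f) via R0 from link(g,f)
round 1: derive conn(h,a) via R0 from link(h,a)
round 1: derive conn(h,e) via R0 from link(h,e)
round 1: derive conn(h,g) via R0 from link(h,g)
round 1: derive conn(j,h) via R0 from link(j,h)
round 1: derive conn(a,a) via R2 from link(a,g), parent(g,a)
round 1: derive conn(b,d) via R2 from link(b,f), parent(f,d)
round 1: derive conn(b,g) via R2 from link(b,f), parent(f,g)
round 1: derive conn(b,j) via R2 from link(b,e), parent(e,j)
round 1: derive conn(c,a) via R2 from link(c,c), parent(c,a)
round 1: derive conn(c,b) via R2 from link(c,c), parent(c,b)
round 1: derive conn(c,d) via R2 from link(c,f), parent(f,d)
round 1: derive conn(c,g) via R2 from link(c,f), parent(f,g)
round 1: derive conn(c,j) via R2 from link(c,h), parent(h,j)
round 1: derive conn(g,b) via R2 from link(g,f), parent(f,b)
round 1: derive conn(g,d) via R2 from link(g,f), parent(f,d)
round 1: derive conn(g,g) via R2 from link(g,f), parent(f,g)
round 1: derive conn(h,d) via R2 from link(h,a), parent(a,d)
round 1: derive conn(h,j) via R2 from link(h,e), parent(e,j)
round 1: derive conn(j,c) via R2 from link(j,h), parent(h,c)
round 1: derive conn(j,j) via R2 from link(j,h), parent(h,j)
round 2: derive conn(a,b) via R1 from conn(a,g), conn(g,b)
round 2: derive conn(a,d) via R1 from conn(a,g), conn(g,d)
round 2: derive conn(a,f) via R1 from conn(a,g), conn(g,f)
round 2: derive conn(b,c) via R1 from conn(b,j), conn(j,c)
round 2: derive conn(b,h) via R1 from conn(b,j), conn(j,h)
round 2: derive conn(c,e) via R1 from conn(c,b), conn(b,e)
round 2: derive conn(e,d) via R1 from conn(e,b), conn(b,d)
round 2: derive conn(e,e) via R1 from conn(e,b), conn(b,e)
round 2: derive conn(e,f) via R1 from conn(e,b), conn(b,f)
round 2: derive conn(e,g) via R1 from conn(e,b), conn(b,g)
round 2: derive conn(e,j) via R1 from conn(e,b), conn(b,j)
round 2: derive conn(g,e) via R1 from conn(g,b), conn(b,e)
round 2: derive conn(g,j) via R1 from conn(g,b), conn(b,j)
round 2: derive conn(h,b) via R1 from conn(h,e), conn(e,b)
round 2: derive conn(h,c) via R1 from conn(h,j), conn(j,c)
round 2: derive conn(h,f) via R1 from conn(h,g), conn(g,f)
round 2: derive conn(h,h) via R1 from conn(h,j), conn(j,h)
round 2: derive conn(j,a) via R1 from conn(j,c), conn(c,a)
round 2: derive conn(j,b) via R1 from conn(j,c), conn(c,b)
round 2: derive conn(j,d) via R1 from conn(j,c), conn(c,d)
round 2: derive conn(j,e) via R1 from conn(j,h), conn(h,e)
round 2: derive conn(j,f) via R1 from conn(j,c), conn(c,f)
round 2: derive conn(j,g) via R1 from conn(j,c), conn(c,g)
round 3: derive conn(a,c) via R1 from conn(a,b), conn(b,c)
round 3: derive conn(a,e) via R1 from conn(a,b), conn(b,e)
round 3: derive conn(a,h) via R1 from conn(a,b), conn(b,h)
round 3: derive conn(a,j) via R1 from conn(a,b), conn(b,j)
round 3: derive conn(b,a) via R1 from conn(b,c), conn(c,a)
round 3: derive conn(e,a) via R1 from conn(e,j), conn(j,a)
round 3: derive conn(e,c) via R1 from conn(e,b), conn(b,c)
round 3: derive conn(e,h) via R1 from conn(e,b), conn(b,h)
round 3: derive conn(g,a) via R1 from conn(g,j), conn(j,a)
round 3: derive conn(g,c) via R1 from conn(g,b), conn(b,c)
round 3: derive conn(g,h) via R1 from conn(g,b), conn(b,h)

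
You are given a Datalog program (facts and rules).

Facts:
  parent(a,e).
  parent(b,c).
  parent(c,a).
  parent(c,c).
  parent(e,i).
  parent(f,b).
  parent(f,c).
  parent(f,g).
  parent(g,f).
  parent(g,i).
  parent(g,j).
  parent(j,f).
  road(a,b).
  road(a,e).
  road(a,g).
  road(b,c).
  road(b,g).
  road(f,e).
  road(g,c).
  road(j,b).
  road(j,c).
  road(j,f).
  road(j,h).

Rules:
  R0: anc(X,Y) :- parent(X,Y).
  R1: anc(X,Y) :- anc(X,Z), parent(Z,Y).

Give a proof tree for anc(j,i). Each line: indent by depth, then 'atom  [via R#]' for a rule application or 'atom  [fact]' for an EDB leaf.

anc(j,i)  [via R1]
  anc(j,g)  [via R1]
    anc(j,f)  [via R0]
      parent(j,f)  [fact]
    parent(f,g)  [fact]
  parent(g,i)  [fact]

round 1: derive anc(a,e) via R0 from parent(a,e)
round 1: derive anc(b,c) via R0 from parent(b,c)
round 1: derive anc(c,a) via R0 from parent(c,a)
round 1: derive anc(c,c) via R0 from parent(c,c)
round 1: derive anc(e,i) via R0 from parent(e,i)
round 1: derive anc(f,b) via R0 from parent(f,b)
round 1: derive anc(f,c) via R0 from parent(f,c)
round 1: derive anc(f,g) via R0 from parent(f,g)
round 1: derive anc(g,f) via R0 from parent(g,f)
round 1: derive anc(g,i) via R0 from parent(g,i)
round 1: derive anc(g,j) via R0 from parent(g,j)
round 1: derive anc(j,f) via R0 from parent(j,f)
round 2: derive anc(a,i) via R1 from anc(a,e), parent(e,i)
round 2: derive anc(b,a) via R1 from anc(b,c), parent(c,a)
round 2: derive anc(c,e) via R1 from anc(c,a), parent(a,e)
round 2: derive anc(f,a) via R1 from anc(f,c), parent(c,a)
round 2: derive anc(f,f) via R1 from anc(f,g), parent(g,f)
round 2: derive anc(f,i) via R1 from anc(f,g), parent(g,i)
round 2: derive anc(f,j) via R1 from anc(f,g), parent(g,j)
round 2: derive anc(g,b) via R1 from anc(g,f), parent(f,b)
round 2: derive anc(g,c) via R1 from anc(g,f), parent(f,c)
round 2: derive anc(g,g) via R1 from anc(g,f), parent(f,g)
round 2: derive anc(j,b) via R1 from anc(j,f), parent(f,b)
round 2: derive anc(j,c) via R1 from anc(j,f), parent(f,c)
round 2: derive anc(j,g) via R1 from anc(j,f), parent(f,g)
round 3: derive anc(b,e) via R1 from anc(b,a), parent(a,e)
round 3: derive anc(c,i) via R1 from anc(c,e), parent(e,i)
round 3: derive anc(f,e) via R1 from anc(f,a), parent(a,e)
round 3: derive anc(g,a) via R1 from anc(g,c), parent(c,a)
round 3: derive anc(j,a) via R1 from anc(j,c), parent(c,a)
round 3: derive anc(j,i) via R1 from anc(j,g), parent(g,i)
round 3: derive anc(j,j) via R1 from anc(j,g), parent(g,j)
round 4: derive anc(b,i) via R1 from anc(b,e), parent(e,i)
round 4: derive anc(g,e) via R1 from anc(g,a), parent(a,e)
round 4: derive anc(j,e) via R1 from anc(j,a), parent(a,e)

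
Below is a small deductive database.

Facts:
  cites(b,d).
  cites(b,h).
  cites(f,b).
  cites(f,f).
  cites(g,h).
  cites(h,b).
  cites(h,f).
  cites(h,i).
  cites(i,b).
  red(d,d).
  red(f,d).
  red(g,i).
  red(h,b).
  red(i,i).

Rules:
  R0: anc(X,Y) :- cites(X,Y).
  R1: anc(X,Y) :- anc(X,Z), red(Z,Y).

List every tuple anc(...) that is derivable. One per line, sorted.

round 1: derive anc(b,d) via R0 from cites(b,d)
round 1: derive anc(b,h) via R0 from cites(b,h)
round 1: derive anc(f,b) via R0 from cites(f,b)
round 1: derive anc(f,f) via R0 from cites(f,f)
round 1: derive anc(g,h) via R0 from cites(g,h)
round 1: derive anc(h,b) via R0 from cites(h,b)
round 1: derive anc(h,f) via R0 from cites(h,f)
round 1: derive anc(h,i) via R0 from cites(h,i)
round 1: derive anc(i,b) via R0 from cites(i,b)
round 2: derive anc(b,b) via R1 from anc(b,h), red(h,b)
round 2: derive anc(f,d) via R1 from anc(f,f), red(f,d)
round 2: derive anc(g,b) via R1 from anc(g,h), red(h,b)
round 2: derive anc(h,d) via R1 from anc(h,f), red(f,d)

anc(b,b)
anc(b,d)
anc(b,h)
anc(f,b)
anc(f,d)
anc(f,f)
anc(g,b)
anc(g,h)
anc(h,b)
anc(h,d)
anc(h,f)
anc(h,i)
anc(i,b)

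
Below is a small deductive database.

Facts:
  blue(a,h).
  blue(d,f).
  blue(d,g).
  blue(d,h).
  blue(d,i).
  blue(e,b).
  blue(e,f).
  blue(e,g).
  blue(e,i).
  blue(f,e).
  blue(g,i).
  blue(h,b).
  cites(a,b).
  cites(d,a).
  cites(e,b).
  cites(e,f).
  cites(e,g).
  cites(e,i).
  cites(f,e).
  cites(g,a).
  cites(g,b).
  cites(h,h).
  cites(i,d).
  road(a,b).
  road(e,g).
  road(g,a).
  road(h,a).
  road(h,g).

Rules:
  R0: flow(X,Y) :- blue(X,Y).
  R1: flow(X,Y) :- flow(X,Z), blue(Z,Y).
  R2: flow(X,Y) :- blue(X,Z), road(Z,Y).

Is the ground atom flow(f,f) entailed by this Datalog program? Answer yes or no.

round 1: derive flow(a,h) via R0 from blue(a,h)
round 1: derive flow(d,f) via R0 from blue(d,f)
round 1: derive flow(d,g) via R0 from blue(d,g)
round 1: derive flow(d,h) via R0 from blue(d,h)
round 1: derive flow(d,i) via R0 from blue(d,i)
round 1: derive flow(e,b) via R0 from blue(e,b)
round 1: derive flow(e,f) via R0 from blue(e,f)
round 1: derive flow(e,g) via R0 from blue(e,g)
round 1: derive flow(e,i) via R0 from blue(e,i)
round 1: derive flow(f,e) via R0 from blue(f,e)
round 1: derive flow(g,i) via R0 from blue(g,i)
round 1: derive flow(h,b) via R0 from blue(h,b)
round 1: derive flow(a,a) via R2 from blue(a,h), road(h,a)
round 1: derive flow(a,g) via R2 from blue(a,h), road(h,g)
round 1: derive flow(d,a) via R2 from blue(d,g), road(g,a)
round 1: derive flow(e,a) via R2 from blue(e,g), road(g,a)
round 1: derive flow(f,g) via R2 from blue(f,e), road(e,g)
round 2: derive flow(a,b) via R1 from flow(a,h), blue(h,b)
round 2: derive flow(a,i) via R1 from flow(a,g), blue(g,i)
round 2: derive flow(d,b) via R1 from flow(d,h), blue(h,b)
round 2: derive flow(d,e) via R1 from flow(d,f), blue(f,e)
round 2: derive flow(e,e) via R1 from flow(e,f), blue(f,e)
round 2: derive flow(e,h) via R1 from flow(e,a), blue(a,h)
round 2: derive flow(f,b) via R1 from flow(f,e), blue(e,b)
round 2: derive flow(f,f) via R1 from flow(f,e), blue(e,f)
round 2: derive flow(f,i) via R1 from flow(f,e), blue(e,i)

yes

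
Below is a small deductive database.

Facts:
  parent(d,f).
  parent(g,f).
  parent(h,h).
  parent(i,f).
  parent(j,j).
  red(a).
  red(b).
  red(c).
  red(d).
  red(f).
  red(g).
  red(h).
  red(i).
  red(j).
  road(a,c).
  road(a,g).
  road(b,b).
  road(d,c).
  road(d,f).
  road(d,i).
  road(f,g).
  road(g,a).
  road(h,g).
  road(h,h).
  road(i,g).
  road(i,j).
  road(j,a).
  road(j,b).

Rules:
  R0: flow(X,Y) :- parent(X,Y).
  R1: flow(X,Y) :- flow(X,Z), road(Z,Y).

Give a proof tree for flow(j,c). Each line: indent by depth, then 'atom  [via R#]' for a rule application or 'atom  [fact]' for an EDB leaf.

round 1: derive flow(d,f) via R0 from parent(d,f)
round 1: derive flow(g,f) via R0 from parent(g,f)
round 1: derive flow(h,h) via R0 from parent(h,h)
round 1: derive flow(i,f) via R0 from parent(i,f)
round 1: derive flow(j,j) via R0 from parent(j,j)
round 2: derive flow(d,g) via R1 from flow(d,f), road(f,g)
round 2: derive flow(g,g) via R1 from flow(g,f), road(f,g)
round 2: derive flow(h,g) via R1 from flow(h,h), road(h,g)
round 2: derive flow(i,g) via R1 from flow(i,f), road(f,g)
round 2: derive flow(j,a) via R1 from flow(j,j), road(j,a)
round 2: derive flow(j,b) via R1 from flow(j,j), road(j,b)
round 3: derive flow(d,a) via R1 from flow(d,g), road(g,a)
round 3: derive flow(g,a) via R1 from flow(g,g), road(g,a)
round 3: derive flow(h,a) via R1 from flow(h,g), road(g,a)
round 3: derive flow(i,a) via R1 from flow(i,g), road(g,a)
round 3: derive flow(j,c) via R1 from flow(j,a), road(a,c)
round 3: derive flow(j,g) via R1 from flow(j,a), road(a,g)
round 4: derive flow(d,c) via R1 from flow(d,a), road(a,c)
round 4: derive flow(g,c) via R1 from flow(g,a), road(a,c)
round 4: derive flow(h,c) via R1 from flow(h,a), road(a,c)
round 4: derive flow(i,c) via R1 from flow(i,a), road(a,c)

flow(j,c)  [via R1]
  flow(j,a)  [via R1]
    flow(j,j)  [via R0]
      parent(j,j)  [fact]
    road(j,a)  [fact]
  road(a,c)  [fact]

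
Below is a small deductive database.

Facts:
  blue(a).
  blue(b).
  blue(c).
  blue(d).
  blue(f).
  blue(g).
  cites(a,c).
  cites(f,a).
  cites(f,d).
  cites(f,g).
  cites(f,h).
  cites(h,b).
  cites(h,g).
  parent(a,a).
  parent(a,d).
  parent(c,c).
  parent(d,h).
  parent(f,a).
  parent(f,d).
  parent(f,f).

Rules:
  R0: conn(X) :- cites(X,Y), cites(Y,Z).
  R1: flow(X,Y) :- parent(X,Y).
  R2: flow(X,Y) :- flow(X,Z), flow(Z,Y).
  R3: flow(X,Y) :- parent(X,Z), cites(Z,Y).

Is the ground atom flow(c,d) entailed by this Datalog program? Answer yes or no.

round 1: derive flow(a,a) via R1 from parent(a,a)
round 1: derive flow(a,d) via R1 from parent(a,d)
round 1: derive flow(c,c) via R1 from parent(c,c)
round 1: derive flow(d,h) via R1 from parent(d,h)
round 1: derive flow(f,a) via R1 from parent(f,a)
round 1: derive flow(f,d) via R1 from parent(f,d)
round 1: derive flow(f,f) via R1 from parent(f,f)
round 1: derive flow(a,c) via R3 from parent(a,a), cites(a,c)
round 1: derive flow(d,b) via R3 from parent(d,h), cites(h,b)
round 1: derive flow(d,g) via R3 from parent(d,h), cites(h,g)
round 1: derive flow(f,c) via R3 from parent(f,a), cites(a,c)
round 1: derive flow(f,g) via R3 from parent(f,f), cites(f,g)
round 1: derive flow(f,h) via R3 from parent(f,f), cites(f,h)
round 2: derive flow(a,b) via R2 from flow(a,d), flow(d,b)
round 2: derive flow(a,g) via R2 from flow(a,d), flow(d,g)
round 2: derive flow(a,h) via R2 from flow(a,d), flow(d,h)
round 2: derive flow(f,b) via R2 from flow(f,d), flow(d,b)

no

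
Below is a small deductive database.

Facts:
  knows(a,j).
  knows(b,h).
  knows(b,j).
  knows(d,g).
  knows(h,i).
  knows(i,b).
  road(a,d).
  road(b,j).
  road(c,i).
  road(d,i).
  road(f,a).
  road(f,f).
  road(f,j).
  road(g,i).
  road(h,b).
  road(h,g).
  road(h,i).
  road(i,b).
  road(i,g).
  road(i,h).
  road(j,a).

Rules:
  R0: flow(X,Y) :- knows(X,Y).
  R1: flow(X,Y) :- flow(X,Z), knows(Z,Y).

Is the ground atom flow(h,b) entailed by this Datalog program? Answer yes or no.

yes

round 1: derive flow(a,j) via R0 from knows(a,j)
round 1: derive flow(b,h) via R0 from knows(b,h)
round 1: derive flow(b,j) via R0 from knows(b,j)
round 1: derive flow(d,g) via R0 from knows(d,g)
round 1: derive flow(h,i) via R0 from knows(h,i)
round 1: derive flow(i,b) via R0 from knows(i,b)
round 2: derive flow(b,i) via R1 from flow(b,h), knows(h,i)
round 2: derive flow(h,b) via R1 from flow(h,i), knows(i,b)
round 2: derive flow(i,h) via R1 from flow(i,b), knows(b,h)
round 2: derive flow(i,j) via R1 from flow(i,b), knows(b,j)
round 3: derive flow(b,b) via R1 from flow(b,i), knows(i,b)
round 3: derive flow(h,h) via R1 from flow(h,b), knows(b,h)
round 3: derive flow(h,j) via R1 from flow(h,b), knows(b,j)
round 3: derive flow(i,i) via R1 from flow(i,h), knows(h,i)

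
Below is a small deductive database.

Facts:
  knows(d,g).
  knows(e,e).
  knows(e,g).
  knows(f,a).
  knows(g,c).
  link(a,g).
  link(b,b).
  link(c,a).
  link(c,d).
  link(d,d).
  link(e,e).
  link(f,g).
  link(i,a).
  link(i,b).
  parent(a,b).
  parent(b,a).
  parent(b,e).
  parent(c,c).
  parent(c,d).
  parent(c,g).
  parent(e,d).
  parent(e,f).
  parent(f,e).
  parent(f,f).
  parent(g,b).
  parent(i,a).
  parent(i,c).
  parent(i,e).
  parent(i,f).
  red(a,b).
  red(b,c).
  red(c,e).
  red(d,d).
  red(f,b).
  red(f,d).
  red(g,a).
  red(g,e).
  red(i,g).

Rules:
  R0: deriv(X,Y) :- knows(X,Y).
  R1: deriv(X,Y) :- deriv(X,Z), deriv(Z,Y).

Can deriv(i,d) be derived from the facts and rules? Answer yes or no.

no

round 1: derive deriv(d,g) via R0 from knows(d,g)
round 1: derive deriv(e,e) via R0 from knows(e,e)
round 1: derive deriv(e,g) via R0 from knows(e,g)
round 1: derive deriv(f,a) via R0 from knows(f,a)
round 1: derive deriv(g,c) via R0 from knows(g,c)
round 2: derive deriv(d,c) via R1 from deriv(d,g), deriv(g,c)
round 2: derive deriv(e,c) via R1 from deriv(e,g), deriv(g,c)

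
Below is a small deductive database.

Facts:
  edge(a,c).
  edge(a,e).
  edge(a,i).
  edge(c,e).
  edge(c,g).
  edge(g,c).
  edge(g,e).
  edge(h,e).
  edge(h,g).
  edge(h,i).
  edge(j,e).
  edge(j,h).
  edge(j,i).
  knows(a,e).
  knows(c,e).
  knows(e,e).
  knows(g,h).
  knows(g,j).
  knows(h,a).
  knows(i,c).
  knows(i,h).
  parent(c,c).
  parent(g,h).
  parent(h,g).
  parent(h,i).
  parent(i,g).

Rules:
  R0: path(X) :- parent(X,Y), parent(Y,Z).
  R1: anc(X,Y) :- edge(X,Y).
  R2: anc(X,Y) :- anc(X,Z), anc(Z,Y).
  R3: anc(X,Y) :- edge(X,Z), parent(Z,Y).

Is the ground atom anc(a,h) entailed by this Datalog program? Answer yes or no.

round 1: derive anc(a,c) via R1 from edge(a,c)
round 1: derive anc(a,e) via R1 from edge(a,e)
round 1: derive anc(a,i) via R1 from edge(a,i)
round 1: derive anc(c,e) via R1 from edge(c,e)
round 1: derive anc(c,g) via R1 from edge(c,g)
round 1: derive anc(g,c) via R1 from edge(g,c)
round 1: derive anc(g,e) via R1 from edge(g,e)
round 1: derive anc(h,e) via R1 from edge(h,e)
round 1: derive anc(h,g) via R1 from edge(h,g)
round 1: derive anc(h,i) via R1 from edge(h,i)
round 1: derive anc(j,e) via R1 from edge(j,e)
round 1: derive anc(j,h) via R1 from edge(j,h)
round 1: derive anc(j,i) via R1 from edge(j,i)
round 1: derive anc(a,g) via R3 from edge(a,i), parent(i,g)
round 1: derive anc(c,h) via R3 from edge(c,g), parent(g,h)
round 1: derive anc(h,h) via R3 from edge(h,g), parent(g,h)
round 1: derive anc(j,g) via R3 from edge(j,h), parent(h,g)
round 2: derive anc(a,h) via R2 from anc(a,c), anc(c,h)
round 2: derive anc(c,c) via R2 from anc(c,g), anc(g,c)
round 2: derive anc(c,i) via R2 from anc(c,h), anc(h,i)
round 2: derive anc(g,g) via R2 from anc(g,c), anc(c,g)
round 2: derive anc(g,h) via R2 from anc(g,c), anc(c,h)
round 2: derive anc(h,c) via R2 from anc(h,g), anc(g,c)
round 2: derive anc(j,c) via R2 from anc(j,g), anc(g,c)
round 3: derive anc(g,i) via R2 from anc(g,c), anc(c,i)

yes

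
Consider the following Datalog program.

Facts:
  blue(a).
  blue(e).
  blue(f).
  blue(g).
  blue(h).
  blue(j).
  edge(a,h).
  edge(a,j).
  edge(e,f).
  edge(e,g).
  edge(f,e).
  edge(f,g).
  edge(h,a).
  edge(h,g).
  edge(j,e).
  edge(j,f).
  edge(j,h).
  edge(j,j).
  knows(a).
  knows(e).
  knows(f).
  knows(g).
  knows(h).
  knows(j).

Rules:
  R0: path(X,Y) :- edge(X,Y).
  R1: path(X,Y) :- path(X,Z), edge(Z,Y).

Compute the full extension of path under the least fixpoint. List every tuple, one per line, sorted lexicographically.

round 1: derive path(a,h) via R0 from edge(a,h)
round 1: derive path(a,j) via R0 from edge(a,j)
round 1: derive path(e,f) via R0 from edge(e,f)
round 1: derive path(e,g) via R0 from edge(e,g)
round 1: derive path(f,e) via R0 from edge(f,e)
round 1: derive path(f,g) via R0 from edge(f,g)
round 1: derive path(h,a) via R0 from edge(h,a)
round 1: derive path(h,g) via R0 from edge(h,g)
round 1: derive path(j,e) via R0 from edge(j,e)
round 1: derive path(j,f) via R0 from edge(j,f)
round 1: derive path(j,h) via R0 from edge(j,h)
round 1: derive path(j,j) via R0 from edge(j,j)
round 2: derive path(a,a) via R1 from path(a,h), edge(h,a)
round 2: derive path(a,e) via R1 from path(a,j), edge(j,e)
round 2: derive path(a,f) via R1 from path(a,j), edge(j,f)
round 2: derive path(a,g) via R1 from path(a,h), edge(h,g)
round 2: derive path(e,e) via R1 from path(e,f), edge(f,e)
round 2: derive path(f,f) via R1 from path(f,e), edge(e,f)
round 2: derive path(h,h) via R1 from path(h,a), edge(a,h)
round 2: derive path(h,j) via R1 from path(h,a), edge(a,j)
round 2: derive path(j,a) via R1 from path(j,h), edge(h,a)
round 2: derive path(j,g) via R1 from path(j,e), edge(e,g)
round 3: derive path(h,e) via R1 from path(h,j), edge(j,e)
round 3: derive path(h,f) via R1 from path(h,j), edge(j,f)

path(a,a)
path(a,e)
path(a,f)
path(a,g)
path(a,h)
path(a,j)
path(e,e)
path(e,f)
path(e,g)
path(f,e)
path(f,f)
path(f,g)
path(h,a)
path(h,e)
path(h,f)
path(h,g)
path(h,h)
path(h,j)
path(j,a)
path(j,e)
path(j,f)
path(j,g)
path(j,h)
path(j,j)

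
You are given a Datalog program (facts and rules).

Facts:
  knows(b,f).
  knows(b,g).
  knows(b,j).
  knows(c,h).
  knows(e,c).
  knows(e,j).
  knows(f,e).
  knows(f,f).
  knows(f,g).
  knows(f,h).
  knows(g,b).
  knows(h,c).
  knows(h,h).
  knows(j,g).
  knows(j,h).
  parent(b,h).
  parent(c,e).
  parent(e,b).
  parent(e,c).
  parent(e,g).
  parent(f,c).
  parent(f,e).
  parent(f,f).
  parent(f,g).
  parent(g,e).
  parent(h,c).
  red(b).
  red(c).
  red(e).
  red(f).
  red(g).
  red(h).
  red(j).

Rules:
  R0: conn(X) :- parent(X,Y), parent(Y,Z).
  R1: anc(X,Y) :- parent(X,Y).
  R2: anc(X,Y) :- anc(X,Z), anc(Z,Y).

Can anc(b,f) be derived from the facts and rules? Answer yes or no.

round 1: derive anc(b,h) via R1 from parent(b,h)
round 1: derive anc(c,e) via R1 from parent(c,e)
round 1: derive anc(e,b) via R1 from parent(e,b)
round 1: derive anc(e,c) via R1 from parent(e,c)
round 1: derive anc(e,g) via R1 from parent(e,g)
round 1: derive anc(f,c) via R1 from parent(f,c)
round 1: derive anc(f,e) via R1 from parent(f,e)
round 1: derive anc(f,f) via R1 from parent(f,f)
round 1: derive anc(f,g) via R1 from parent(f,g)
round 1: derive anc(g,e) via R1 from parent(g,e)
round 1: derive anc(h,c) via R1 from parent(h,c)
round 2: derive anc(b,c) via R2 from anc(b,h), anc(h,c)
round 2: derive anc(c,b) via R2 from anc(c,e), anc(e,b)
round 2: derive anc(c,c) via R2 from anc(c,e), anc(e,c)
round 2: derive anc(c,g) via R2 from anc(c,e), anc(e,g)
round 2: derive anc(e,e) via R2 from anc(e,c), anc(c,e)
round 2: derive anc(e,h) via R2 from anc(e,b), anc(b,h)
round 2: derive anc(f,b) via R2 from anc(f,e), anc(e,b)
round 2: derive anc(g,b) via R2 from anc(g,e), anc(e,b)
round 2: derive anc(g,c) via R2 from anc(g,e), anc(e,c)
round 2: derive anc(g,g) via R2 from anc(g,e), anc(e,g)
round 2: derive anc(h,e) via R2 from anc(h,c), anc(c,e)
round 3: derive anc(b,b) via R2 from anc(b,c), anc(c,b)
round 3: derive anc(b,e) via R2 from anc(b,c), anc(c,e)
round 3: derive anc(b,g) via R2 from anc(b,c), anc(c,g)
round 3: derive anc(c,h) via R2 from anc(c,b), anc(b,h)
round 3: derive anc(f,h) via R2 from anc(f,b), anc(b,h)
round 3: derive anc(g,h) via R2 from anc(g,b), anc(b,h)
round 3: derive anc(h,b) via R2 from anc(h,c), anc(c,b)
round 3: derive anc(h,g) via R2 from anc(h,c), anc(c,g)
round 3: derive anc(h,h) via R2 from anc(h,e), anc(e,h)

no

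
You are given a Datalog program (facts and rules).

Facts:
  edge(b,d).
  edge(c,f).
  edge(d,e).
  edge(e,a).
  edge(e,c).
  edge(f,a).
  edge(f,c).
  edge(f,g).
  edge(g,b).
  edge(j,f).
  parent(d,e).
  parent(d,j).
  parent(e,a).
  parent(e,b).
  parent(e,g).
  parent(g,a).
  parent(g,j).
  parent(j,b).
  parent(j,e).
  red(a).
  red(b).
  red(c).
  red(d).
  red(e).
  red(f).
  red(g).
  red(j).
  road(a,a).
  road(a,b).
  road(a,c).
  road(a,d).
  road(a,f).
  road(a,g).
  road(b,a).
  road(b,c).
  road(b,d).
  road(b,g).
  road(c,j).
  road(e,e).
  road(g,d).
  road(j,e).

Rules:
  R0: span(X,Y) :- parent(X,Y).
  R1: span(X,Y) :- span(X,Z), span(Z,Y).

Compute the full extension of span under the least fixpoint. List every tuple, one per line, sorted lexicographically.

round 1: derive span(d,e) via R0 from parent(d,e)
round 1: derive span(d,j) via R0 from parent(d,j)
round 1: derive span(e,a) via R0 from parent(e,a)
round 1: derive span(e,b) via R0 from parent(e,b)
round 1: derive span(e,g) via R0 from parent(e,g)
round 1: derive span(g,a) via R0 from parent(g,a)
round 1: derive span(g,j) via R0 from parent(g,j)
round 1: derive span(j,b) via R0 from parent(j,b)
round 1: derive span(j,e) via R0 from parent(j,e)
round 2: derive span(d,a) via R1 from span(d,e), span(e,a)
round 2: derive span(d,b) via R1 from span(d,e), span(e,b)
round 2: derive span(d,g) via R1 from span(d,e), span(e,g)
round 2: derive span(e,j) via R1 from span(e,g), span(g,j)
round 2: derive span(g,b) via R1 from span(g,j), span(j,b)
round 2: derive span(g,e) via R1 from span(g,j), span(j,e)
round 2: derive span(j,a) via R1 from span(j,e), span(e,a)
round 2: derive span(j,g) via R1 from span(j,e), span(e,g)
round 3: derive span(e,e) via R1 from span(e,g), span(g,e)
round 3: derive span(g,g) via R1 from span(g,e), span(e,g)
round 3: derive span(j,j) via R1 from span(j,e), span(e,j)

span(d,a)
span(d,b)
span(d,e)
span(d,g)
span(d,j)
span(e,a)
span(e,b)
span(e,e)
span(e,g)
span(e,j)
span(g,a)
span(g,b)
span(g,e)
span(g,g)
span(g,j)
span(j,a)
span(j,b)
span(j,e)
span(j,g)
span(j,j)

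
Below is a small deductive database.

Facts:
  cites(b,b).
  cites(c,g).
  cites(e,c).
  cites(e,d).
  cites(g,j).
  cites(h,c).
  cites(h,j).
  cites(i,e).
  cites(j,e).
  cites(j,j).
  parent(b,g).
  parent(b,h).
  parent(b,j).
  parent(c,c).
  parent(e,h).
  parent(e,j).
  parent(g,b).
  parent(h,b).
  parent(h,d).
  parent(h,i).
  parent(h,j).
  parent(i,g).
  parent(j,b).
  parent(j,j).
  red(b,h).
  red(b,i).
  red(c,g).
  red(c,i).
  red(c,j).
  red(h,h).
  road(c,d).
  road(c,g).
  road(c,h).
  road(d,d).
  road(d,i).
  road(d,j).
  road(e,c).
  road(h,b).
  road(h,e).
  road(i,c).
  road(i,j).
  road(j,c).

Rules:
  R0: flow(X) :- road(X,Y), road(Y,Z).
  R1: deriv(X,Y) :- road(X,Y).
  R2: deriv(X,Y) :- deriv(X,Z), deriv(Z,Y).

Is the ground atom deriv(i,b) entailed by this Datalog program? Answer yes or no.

yes

round 1: derive deriv(c,d) via R1 from road(c,d)
round 1: derive deriv(c,g) via R1 from road(c,g)
round 1: derive deriv(c,h) via R1 from road(c,h)
round 1: derive deriv(d,d) via R1 from road(d,d)
round 1: derive deriv(d,i) via R1 from road(d,i)
round 1: derive deriv(d,j) via R1 from road(d,j)
round 1: derive deriv(e,c) via R1 from road(e,c)
round 1: derive deriv(h,b) via R1 from road(h,b)
round 1: derive deriv(h,e) via R1 from road(h,e)
round 1: derive deriv(i,c) via R1 from road(i,c)
round 1: derive deriv(i,j) via R1 from road(i,j)
round 1: derive deriv(j,c) via R1 from road(j,c)
round 2: derive deriv(c,b) via R2 from deriv(c,h), deriv(h,b)
round 2: derive deriv(c,e) via R2 from deriv(c,h), deriv(h,e)
round 2: derive deriv(c,i) via R2 from deriv(c,d), deriv(d,i)
round 2: derive deriv(c,j) via R2 from deriv(c,d), deriv(d,j)
round 2: derive deriv(d,c) via R2 from deriv(d,i), deriv(i,c)
round 2: derive deriv(e,d) via R2 from deriv(e,c), deriv(c,d)
round 2: derive deriv(e,g) via R2 from deriv(e,c), deriv(c,g)
round 2: derive deriv(e,h) via R2 from deriv(e,c), deriv(c,h)
round 2: derive deriv(h,c) via R2 from deriv(h,e), deriv(e,c)
round 2: derive deriv(i,d) via R2 from deriv(i,c), deriv(c,d)
round 2: derive deriv(i,g) via R2 from deriv(i,c), deriv(c,g)
round 2: derive deriv(i,h) via R2 from deriv(i,c), deriv(c,h)
round 2: derive deriv(j,d) via R2 from deriv(j,c), deriv(c,d)
round 2: derive deriv(j,g) via R2 from deriv(j,c), deriv(c,g)
round 2: derive deriv(j,h) via R2 from deriv(j,c), deriv(c,h)
round 3: derive deriv(c,c) via R2 from deriv(c,d), deriv(d,c)
round 3: derive deriv(d,b) via R2 from deriv(d,c), deriv(c,b)
round 3: derive deriv(d,e) via R2 from deriv(d,c), deriv(c,e)
round 3: derive deriv(d,g) via R2 from deriv(d,c), deriv(c,g)
round 3: derive deriv(d,h) via R2 from deriv(d,c), deriv(c,h)
round 3: derive deriv(e,b) via R2 from deriv(e,c), deriv(c,b)
round 3: derive deriv(e,e) via R2 from deriv(e,c), deriv(c,e)
round 3: derive deriv(e,i) via R2 from deriv(e,c), deriv(c,i)
round 3: derive deriv(e,j) via R2 from deriv(e,c), deriv(c,j)
round 3: derive deriv(h,d) via R2 from deriv(h,c), deriv(c,d)
round 3: derive deriv(h,g) via R2 from deriv(h,c), deriv(c,g)
round 3: derive deriv(h,h) via R2 from deriv(h,c), deriv(c,h)
round 3: derive deriv(h,i) via R2 from deriv(h,c), deriv(c,i)
round 3: derive deriv(h,j) via R2 from deriv(h,c), deriv(c,j)
round 3: derive deriv(i,b) via R2 from deriv(i,c), deriv(c,b)
round 3: derive deriv(i,e) via R2 from deriv(i,c), deriv(c,e)
round 3: derive deriv(i,i) via R2 from deriv(i,c), deriv(c,i)
round 3: derive deriv(j,b) via R2 from deriv(j,c), deriv(c,b)
round 3: derive deriv(j,e) via R2 from deriv(j,c), deriv(c,e)
round 3: derive deriv(j,i) via R2 from deriv(j,c), deriv(c,i)
round 3: derive deriv(j,j) via R2 from deriv(j,c), deriv(c,j)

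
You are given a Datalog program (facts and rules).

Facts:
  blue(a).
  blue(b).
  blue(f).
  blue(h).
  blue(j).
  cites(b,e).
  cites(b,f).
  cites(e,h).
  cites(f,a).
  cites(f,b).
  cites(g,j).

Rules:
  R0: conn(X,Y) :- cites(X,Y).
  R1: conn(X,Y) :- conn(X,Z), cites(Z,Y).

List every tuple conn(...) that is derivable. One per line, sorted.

conn(b,a)
conn(b,b)
conn(b,e)
conn(b,f)
conn(b,h)
conn(e,h)
conn(f,a)
conn(f,b)
conn(f,e)
conn(f,f)
conn(f,h)
conn(g,j)

round 1: derive conn(b,e) via R0 from cites(b,e)
round 1: derive conn(b,f) via R0 from cites(b,f)
round 1: derive conn(e,h) via R0 from cites(e,h)
round 1: derive conn(f,a) via R0 from cites(f,a)
round 1: derive conn(f,b) via R0 from cites(f,b)
round 1: derive conn(g,j) via R0 from cites(g,j)
round 2: derive conn(b,a) via R1 from conn(b,f), cites(f,a)
round 2: derive conn(b,b) via R1 from conn(b,f), cites(f,b)
round 2: derive conn(b,h) via R1 from conn(b,e), cites(e,h)
round 2: derive conn(f,e) via R1 from conn(f,b), cites(b,e)
round 2: derive conn(f,f) via R1 from conn(f,b), cites(b,f)
round 3: derive conn(f,h) via R1 from conn(f,e), cites(e,h)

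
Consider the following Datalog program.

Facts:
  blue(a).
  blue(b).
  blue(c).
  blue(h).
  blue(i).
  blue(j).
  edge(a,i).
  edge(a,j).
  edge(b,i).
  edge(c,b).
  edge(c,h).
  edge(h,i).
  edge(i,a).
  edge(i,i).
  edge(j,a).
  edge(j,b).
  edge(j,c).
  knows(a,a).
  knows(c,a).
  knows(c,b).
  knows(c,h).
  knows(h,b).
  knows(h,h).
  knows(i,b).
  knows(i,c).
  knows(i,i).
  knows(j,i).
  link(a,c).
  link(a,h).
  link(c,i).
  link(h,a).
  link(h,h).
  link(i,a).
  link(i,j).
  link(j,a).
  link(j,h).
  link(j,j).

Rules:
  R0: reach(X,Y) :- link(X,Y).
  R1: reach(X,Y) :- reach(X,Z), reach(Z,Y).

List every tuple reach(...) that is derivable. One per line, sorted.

round 1: derive reach(a,c) via R0 from link(a,c)
round 1: derive reach(a,h) via R0 from link(a,h)
round 1: derive reach(c,i) via R0 from link(c,i)
round 1: derive reach(h,a) via R0 from link(h,a)
round 1: derive reach(h,h) via R0 from link(h,h)
round 1: derive reach(i,a) via R0 from link(i,a)
round 1: derive reach(i,j) via R0 from link(i,j)
round 1: derive reach(j,a) via R0 from link(j,a)
round 1: derive reach(j,h) via R0 from link(j,h)
round 1: derive reach(j,j) via R0 from link(j,j)
round 2: derive reach(a,a) via R1 from reach(a,h), reach(h,a)
round 2: derive reach(a,i) via R1 from reach(a,c), reach(c,i)
round 2: derive reach(c,a) via R1 from reach(c,i), reach(i,a)
round 2: derive reach(c,j) via R1 from reach(c,i), reach(i,j)
round 2: derive reach(h,c) via R1 from reach(h,a), reach(a,c)
round 2: derive reach(i,c) via R1 from reach(i,a), reach(a,c)
round 2: derive reach(i,h) via R1 from reach(i,a), reach(a,h)
round 2: derive reach(j,c) via R1 from reach(j,a), reach(a,c)
round 3: derive reach(a,j) via R1 from reach(a,c), reach(c,j)
round 3: derive reach(c,c) via R1 from reach(c,a), reach(a,c)
round 3: derive reach(c,h) via R1 from reach(c,a), reach(a,h)
round 3: derive reach(h,i) via R1 from reach(h,a), reach(a,i)
round 3: derive reach(h,j) via R1 from reach(h,c), reach(c,j)
round 3: derive reach(i,i) via R1 from reach(i,a), reach(a,i)
round 3: derive reach(j,i) via R1 from reach(j,a), reach(a,i)

reach(a,a)
reach(a,c)
reach(a,h)
reach(a,i)
reach(a,j)
reach(c,a)
reach(c,c)
reach(c,h)
reach(c,i)
reach(c,j)
reach(h,a)
reach(h,c)
reach(h,h)
reach(h,i)
reach(h,j)
reach(i,a)
reach(i,c)
reach(i,h)
reach(i,i)
reach(i,j)
reach(j,a)
reach(j,c)
reach(j,h)
reach(j,i)
reach(j,j)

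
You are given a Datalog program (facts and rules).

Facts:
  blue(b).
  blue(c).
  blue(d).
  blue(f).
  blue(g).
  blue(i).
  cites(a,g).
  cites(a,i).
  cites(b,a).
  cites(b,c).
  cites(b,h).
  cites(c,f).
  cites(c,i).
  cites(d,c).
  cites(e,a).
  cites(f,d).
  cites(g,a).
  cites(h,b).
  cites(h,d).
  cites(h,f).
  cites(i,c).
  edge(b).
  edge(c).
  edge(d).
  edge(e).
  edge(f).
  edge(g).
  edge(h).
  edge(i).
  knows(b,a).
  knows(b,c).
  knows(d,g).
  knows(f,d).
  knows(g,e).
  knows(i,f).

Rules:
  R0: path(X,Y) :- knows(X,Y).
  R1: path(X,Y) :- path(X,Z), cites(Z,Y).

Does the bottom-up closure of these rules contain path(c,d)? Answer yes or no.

no

round 1: derive path(b,a) via R0 from knows(b,a)
round 1: derive path(b,c) via R0 from knows(b,c)
round 1: derive path(d,g) via R0 from knows(d,g)
round 1: derive path(f,d) via R0 from knows(f,d)
round 1: derive path(g,e) via R0 from knows(g,e)
round 1: derive path(i,f) via R0 from knows(i,f)
round 2: derive path(b,f) via R1 from path(b,c), cites(c,f)
round 2: derive path(b,g) via R1 from path(b,a), cites(a,g)
round 2: derive path(b,i) via R1 from path(b,a), cites(a,i)
round 2: derive path(d,a) via R1 from path(d,g), cites(g,a)
round 2: derive path(f,c) via R1 from path(f,d), cites(d,c)
round 2: derive path(g,a) via R1 from path(g,e), cites(e,a)
round 2: derive path(i,d) via R1 from path(i,f), cites(f,d)
round 3: derive path(b,d) via R1 from path(b,f), cites(f,d)
round 3: derive path(d,i) via R1 from path(d,a), cites(a,i)
round 3: derive path(f,f) via R1 from path(f,c), cites(c,f)
round 3: derive path(f,i) via R1 from path(f,c), cites(c,i)
round 3: derive path(g,g) via R1 from path(g,a), cites(a,g)
round 3: derive path(g,i) via R1 from path(g,a), cites(a,i)
round 3: derive path(i,c) via R1 from path(i,d), cites(d,c)
round 4: derive path(d,c) via R1 from path(d,i), cites(i,c)
round 4: derive path(g,c) via R1 from path(g,i), cites(i,c)
round 4: derive path(i,i) via R1 from path(i,c), cites(c,i)
round 5: derive path(d,f) via R1 from path(d,c), cites(c,f)
round 5: derive path(g,f) via R1 from path(g,c), cites(c,f)
round 6: derive path(d,d) via R1 from path(d,f), cites(f,d)
round 6: derive path(g,d) via R1 from path(g,f), cites(f,d)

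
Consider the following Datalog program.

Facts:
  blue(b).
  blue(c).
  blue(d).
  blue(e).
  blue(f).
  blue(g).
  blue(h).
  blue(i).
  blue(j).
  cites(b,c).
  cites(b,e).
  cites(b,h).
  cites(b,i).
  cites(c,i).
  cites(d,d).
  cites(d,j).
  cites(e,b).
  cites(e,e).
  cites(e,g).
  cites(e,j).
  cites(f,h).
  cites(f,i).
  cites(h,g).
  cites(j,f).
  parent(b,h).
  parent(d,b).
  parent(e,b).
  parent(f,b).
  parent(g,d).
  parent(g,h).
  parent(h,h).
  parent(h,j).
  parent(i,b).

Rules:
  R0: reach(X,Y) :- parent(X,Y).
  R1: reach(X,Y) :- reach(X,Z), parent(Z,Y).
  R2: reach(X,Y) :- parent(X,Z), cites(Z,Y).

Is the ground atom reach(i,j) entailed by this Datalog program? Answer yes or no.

round 1: derive reach(b,h) via R0 from parent(b,h)
round 1: derive reach(d,b) via R0 from parent(d,b)
round 1: derive reach(e,b) via R0 from parent(e,b)
round 1: derive reach(f,b) via R0 from parent(f,b)
round 1: derive reach(g,d) via R0 from parent(g,d)
round 1: derive reach(g,h) via R0 from parent(g,h)
round 1: derive reach(h,h) via R0 from parent(h,h)
round 1: derive reach(h,j) via R0 from parent(h,j)
round 1: derive reach(i,b) via R0 from parent(i,b)
round 1: derive reach(b,g) via R2 from parent(b,h), cites(h,g)
round 1: derive reach(d,c) via R2 from parent(d,b), cites(b,c)
round 1: derive reach(d,e) via R2 from parent(d,b), cites(b,e)
round 1: derive reach(d,h) via R2 from parent(d,b), cites(b,h)
round 1: derive reach(d,i) via R2 from parent(d,b), cites(b,i)
round 1: derive reach(e,c) via R2 from parent(e,b), cites(b,c)
round 1: derive reach(e,e) via R2 from parent(e,b), cites(b,e)
round 1: derive reach(e,h) via R2 from parent(e,b), cites(b,h)
round 1: derive reach(e,i) via R2 from parent(e,b), cites(b,i)
round 1: derive reach(f,c) via R2 from parent(f,b), cites(b,c)
round 1: derive reach(f,e) via R2 from parent(f,b), cites(b,e)
round 1: derive reach(f,h) via R2 from parent(f,b), cites(b,h)
round 1: derive reach(f,i) via R2 from parent(f,b), cites(b,i)
round 1: derive reach(g,g) via R2 from parent(g,h), cites(h,g)
round 1: derive reach(g,j) via R2 from parent(g,d), cites(d,j)
round 1: derive reach(h,f) via R2 from parent(h,j), cites(j,f)
round 1: derive reach(h,g) via R2 from parent(h,h), cites(h,g)
round 1: derive reach(i,c) via R2 from parent(i,b), cites(b,c)
round 1: derive reach(i,e) via R2 from parent(i,b), cites(b,e)
round 1: derive reach(i,h) via R2 from parent(i,b), cites(b,h)
round 1: derive reach(i,i) via R2 from parent(i,b), cites(b,i)
round 2: derive reach(b,d) via R1 from reach(b,g), parent(g,d)
round 2: derive reach(b,j) via R1 from reach(b,h), parent(h,j)
round 2: derive reach(d,j) via R1 from reach(d,h), parent(h,j)
round 2: derive reach(e,j) via R1 from reach(e,h), parent(h,j)
round 2: derive reach(f,j) via R1 from reach(f,h), parent(h,j)
round 2: derive reach(g,b) via R1 from reach(g,d), parent(d,b)
round 2: derive reach(h,b) via R1 from reach(h,f), parent(f,b)
round 2: derive reach(h,d) via R1 from reach(h,g), parent(g,d)
round 2: derive reach(i,j) via R1 from reach(i,h), parent(h,j)
round 3: derive reach(b,b) via R1 from reach(b,d), parent(d,b)

yes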